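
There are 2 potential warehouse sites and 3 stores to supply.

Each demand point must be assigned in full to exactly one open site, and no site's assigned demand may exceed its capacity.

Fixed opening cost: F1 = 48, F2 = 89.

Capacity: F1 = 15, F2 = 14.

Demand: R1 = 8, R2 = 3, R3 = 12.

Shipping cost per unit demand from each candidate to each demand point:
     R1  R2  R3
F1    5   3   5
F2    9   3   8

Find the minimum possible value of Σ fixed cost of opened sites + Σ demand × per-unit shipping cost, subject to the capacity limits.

Open {F1, F2}; cheapest assignment that respects the capacities:
  F1 (cap 15, load 15): R2, R3 — cost 3×3 + 12×5 = 69
  F2 (cap 14, load 8): R1 — cost 8×9 = 72
  Shipping 141, fixed 137 → total 278.
  Any other capacity-feasible assignment to {F1, F2} ships for at least 141.
Total demand is 23 and no other set of sites has combined capacity ≥ 23, so {F1, F2} is the only feasible choice of open sites. Minimum: 278.

278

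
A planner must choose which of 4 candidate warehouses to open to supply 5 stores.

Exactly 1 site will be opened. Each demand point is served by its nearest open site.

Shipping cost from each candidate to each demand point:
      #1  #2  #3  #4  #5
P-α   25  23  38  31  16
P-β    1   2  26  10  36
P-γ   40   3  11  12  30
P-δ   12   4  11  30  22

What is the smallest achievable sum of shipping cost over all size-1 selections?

75

Open {P-β}.
  #1→P-β 1, #2→P-β 2, #3→P-β 26, #4→P-β 10, #5→P-β 36  ⇒ total 75.
Compare {P-δ}: total 79.
Compare {P-γ}: total 96.
No size-1 selection does better; minimum is 75.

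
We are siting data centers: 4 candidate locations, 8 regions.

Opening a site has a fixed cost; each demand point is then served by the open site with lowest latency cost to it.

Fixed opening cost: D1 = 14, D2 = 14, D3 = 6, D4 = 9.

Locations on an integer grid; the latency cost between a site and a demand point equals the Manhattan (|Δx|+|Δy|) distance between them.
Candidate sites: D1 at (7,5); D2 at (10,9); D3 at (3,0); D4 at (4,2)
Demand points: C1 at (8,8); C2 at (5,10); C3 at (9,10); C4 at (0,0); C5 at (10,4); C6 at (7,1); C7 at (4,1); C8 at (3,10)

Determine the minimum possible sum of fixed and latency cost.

Open {D2, D3}: assign each demand point to its cheapest open site.
  C1→D2 3, C2→D2 6, C3→D2 2, C4→D3 3, C5→D2 5, C6→D3 5, C7→D3 2, C8→D2 8
  latency cost 34, fixed 20 → total 54.
Compare {D2, D4}: latency cost 35 + fixed 23 = 58.
Compare {D1, D3}: latency cost 40 + fixed 20 = 60.
Compare {D2, D3, D4}: latency cost 32 + fixed 29 = 61.
All other subsets cost ≥ 58. Minimum total cost: 54.

54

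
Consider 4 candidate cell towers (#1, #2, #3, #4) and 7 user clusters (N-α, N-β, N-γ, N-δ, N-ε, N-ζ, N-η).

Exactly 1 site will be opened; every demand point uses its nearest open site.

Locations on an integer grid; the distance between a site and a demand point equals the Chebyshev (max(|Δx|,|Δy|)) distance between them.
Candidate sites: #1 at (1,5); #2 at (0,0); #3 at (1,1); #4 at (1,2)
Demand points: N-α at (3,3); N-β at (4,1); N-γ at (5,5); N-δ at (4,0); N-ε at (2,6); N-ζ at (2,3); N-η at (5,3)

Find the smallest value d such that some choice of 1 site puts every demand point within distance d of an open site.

Open {#4}.
  Farthest demand point is N-γ at distance 4 (to #4); all others are ≤ 4.
With {#1} the worst case is 5.
With {#3} the worst case is 5.
No size-1 selection achieves below 4.

4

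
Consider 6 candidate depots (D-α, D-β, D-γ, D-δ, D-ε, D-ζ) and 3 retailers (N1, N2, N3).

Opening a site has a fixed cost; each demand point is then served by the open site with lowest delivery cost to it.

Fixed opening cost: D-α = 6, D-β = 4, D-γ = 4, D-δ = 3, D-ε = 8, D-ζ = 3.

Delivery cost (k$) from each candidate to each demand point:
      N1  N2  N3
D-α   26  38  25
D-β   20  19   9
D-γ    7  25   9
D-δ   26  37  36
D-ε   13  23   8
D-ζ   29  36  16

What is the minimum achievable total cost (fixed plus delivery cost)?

Open {D-β, D-γ}: assign each demand point to its cheapest open site.
  N1→D-γ 7, N2→D-β 19, N3→D-β 9
  delivery cost 35, fixed 8 → total 43.
Compare {D-γ}: delivery cost 41 + fixed 4 = 45.
Compare {D-β, D-γ, D-δ}: delivery cost 35 + fixed 11 = 46.
Compare {D-β, D-γ, D-ζ}: delivery cost 35 + fixed 11 = 46.
All other subsets cost ≥ 45. Minimum total cost: 43.

43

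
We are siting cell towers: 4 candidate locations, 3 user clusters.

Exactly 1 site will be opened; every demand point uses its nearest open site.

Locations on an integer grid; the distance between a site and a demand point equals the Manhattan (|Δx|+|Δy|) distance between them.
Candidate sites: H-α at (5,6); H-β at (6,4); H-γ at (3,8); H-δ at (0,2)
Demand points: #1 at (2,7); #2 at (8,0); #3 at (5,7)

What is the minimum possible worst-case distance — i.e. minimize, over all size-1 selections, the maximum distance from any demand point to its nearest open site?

7

Open {H-β}.
  Farthest demand point is #1 at distance 7 (to H-β); all others are ≤ 7.
With {H-α} the worst case is 9.
With {H-δ} the worst case is 10.
No size-1 selection achieves below 7.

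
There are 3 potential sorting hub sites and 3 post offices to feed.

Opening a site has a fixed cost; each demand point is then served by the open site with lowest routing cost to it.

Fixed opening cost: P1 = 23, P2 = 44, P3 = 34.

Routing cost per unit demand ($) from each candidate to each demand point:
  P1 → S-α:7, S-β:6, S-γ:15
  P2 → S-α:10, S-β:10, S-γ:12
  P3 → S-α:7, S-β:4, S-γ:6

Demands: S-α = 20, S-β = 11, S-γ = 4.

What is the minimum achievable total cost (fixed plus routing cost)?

Open {P3}: assign each demand point to its cheapest open site.
  S-α→P3 20×7=140, S-β→P3 11×4=44, S-γ→P3 4×6=24
  routing cost 208, fixed 34 → total 242.
Compare {P1, P3}: routing cost 208 + fixed 57 = 265.
Compare {P2, P3}: routing cost 208 + fixed 78 = 286.
Compare {P1}: routing cost 266 + fixed 23 = 289.
All other subsets cost ≥ 265. Minimum total cost: 242.

242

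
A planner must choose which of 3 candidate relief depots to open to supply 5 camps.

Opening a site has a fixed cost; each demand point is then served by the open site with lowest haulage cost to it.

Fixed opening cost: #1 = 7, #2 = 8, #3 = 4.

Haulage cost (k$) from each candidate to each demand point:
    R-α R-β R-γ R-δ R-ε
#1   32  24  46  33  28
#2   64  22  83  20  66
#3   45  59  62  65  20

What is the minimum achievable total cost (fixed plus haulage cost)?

Open {#1, #2, #3}: assign each demand point to its cheapest open site.
  R-α→#1 32, R-β→#2 22, R-γ→#1 46, R-δ→#2 20, R-ε→#3 20
  haulage cost 140, fixed 19 → total 159.
Compare {#1, #2}: haulage cost 148 + fixed 15 = 163.
Compare {#1, #3}: haulage cost 155 + fixed 11 = 166.
Compare {#1}: haulage cost 163 + fixed 7 = 170.
All other subsets cost ≥ 163. Minimum total cost: 159.

159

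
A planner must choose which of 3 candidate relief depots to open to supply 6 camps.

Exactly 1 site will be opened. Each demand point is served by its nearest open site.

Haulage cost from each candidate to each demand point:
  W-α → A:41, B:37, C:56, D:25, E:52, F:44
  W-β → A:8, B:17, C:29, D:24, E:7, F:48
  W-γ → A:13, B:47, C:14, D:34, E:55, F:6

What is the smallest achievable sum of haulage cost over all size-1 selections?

133

Open {W-β}.
  A→W-β 8, B→W-β 17, C→W-β 29, D→W-β 24, E→W-β 7, F→W-β 48  ⇒ total 133.
Compare {W-γ}: total 169.
Compare {W-α}: total 255.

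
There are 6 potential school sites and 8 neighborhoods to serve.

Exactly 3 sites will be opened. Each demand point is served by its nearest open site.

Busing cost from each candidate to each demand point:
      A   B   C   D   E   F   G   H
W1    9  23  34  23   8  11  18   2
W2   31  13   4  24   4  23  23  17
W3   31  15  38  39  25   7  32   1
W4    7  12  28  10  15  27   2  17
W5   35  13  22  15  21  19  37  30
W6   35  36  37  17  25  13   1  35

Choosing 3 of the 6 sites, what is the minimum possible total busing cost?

Open {W2, W3, W4}.
  A→W4 7, B→W4 12, C→W2 4, D→W4 10, E→W2 4, F→W3 7, G→W4 2, H→W3 1  ⇒ total 47.
Compare {W1, W2, W4}: total 52.
Compare {W1, W2, W6}: total 61.
No size-3 selection does better; minimum is 47.

47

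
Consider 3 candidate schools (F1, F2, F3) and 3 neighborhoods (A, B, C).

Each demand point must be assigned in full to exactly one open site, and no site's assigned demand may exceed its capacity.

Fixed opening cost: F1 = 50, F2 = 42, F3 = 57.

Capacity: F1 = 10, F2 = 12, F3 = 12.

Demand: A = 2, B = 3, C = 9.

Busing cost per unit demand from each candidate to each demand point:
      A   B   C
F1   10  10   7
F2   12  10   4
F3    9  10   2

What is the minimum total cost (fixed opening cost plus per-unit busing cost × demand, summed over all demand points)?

165

Open {F2, F3}; cheapest assignment that respects the capacities:
  F2 (cap 12, load 3): B — cost 3×10 = 30
  F3 (cap 12, load 11): A, C — cost 2×9 + 9×2 = 36
  Shipping 66, fixed 99 → total 165.
  Any other capacity-feasible assignment to {F2, F3} ships for at least 66.
Compare {F1, F3}: its best feasible assignment gives total 173.
Compare {F1, F2}: its best feasible assignment gives total 178.
Every other set of open sites that can feasibly serve all demand totals ≥ 173 even under its best assignment. Minimum: 165.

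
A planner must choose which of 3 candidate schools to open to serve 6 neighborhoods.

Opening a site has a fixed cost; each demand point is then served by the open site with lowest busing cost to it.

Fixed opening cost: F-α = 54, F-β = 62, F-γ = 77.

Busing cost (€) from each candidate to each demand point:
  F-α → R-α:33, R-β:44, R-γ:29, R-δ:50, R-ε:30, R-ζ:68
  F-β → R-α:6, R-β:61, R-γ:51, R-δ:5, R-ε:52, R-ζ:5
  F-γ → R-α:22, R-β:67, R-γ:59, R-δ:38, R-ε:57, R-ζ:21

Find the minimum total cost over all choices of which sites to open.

Open {F-α, F-β}: assign each demand point to its cheapest open site.
  R-α→F-β 6, R-β→F-α 44, R-γ→F-α 29, R-δ→F-β 5, R-ε→F-α 30, R-ζ→F-β 5
  busing cost 119, fixed 116 → total 235.
Compare {F-β}: busing cost 180 + fixed 62 = 242.
Compare {F-α}: busing cost 254 + fixed 54 = 308.
Compare {F-α, F-β, F-γ}: busing cost 119 + fixed 193 = 312.
All other subsets cost ≥ 242. Minimum total cost: 235.

235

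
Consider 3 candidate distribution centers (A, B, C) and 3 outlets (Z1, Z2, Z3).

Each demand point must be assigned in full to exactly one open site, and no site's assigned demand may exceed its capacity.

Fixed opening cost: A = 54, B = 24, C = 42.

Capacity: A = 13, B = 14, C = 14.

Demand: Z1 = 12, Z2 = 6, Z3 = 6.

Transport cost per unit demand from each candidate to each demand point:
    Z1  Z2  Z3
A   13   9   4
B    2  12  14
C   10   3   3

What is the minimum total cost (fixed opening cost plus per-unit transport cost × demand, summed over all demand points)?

Open {B, C}; cheapest assignment that respects the capacities:
  B (cap 14, load 12): Z1 — cost 12×2 = 24
  C (cap 14, load 12): Z2, Z3 — cost 6×3 + 6×3 = 36
  Shipping 60, fixed 66 → total 126.
  Any other capacity-feasible assignment to {B, C} ships for at least 60.
Compare {A, B}: its best feasible assignment gives total 180.
Compare {A, B, C}: its best feasible assignment gives total 180.
Every other set of open sites that can feasibly serve all demand totals ≥ 180 even under its best assignment. Minimum: 126.

126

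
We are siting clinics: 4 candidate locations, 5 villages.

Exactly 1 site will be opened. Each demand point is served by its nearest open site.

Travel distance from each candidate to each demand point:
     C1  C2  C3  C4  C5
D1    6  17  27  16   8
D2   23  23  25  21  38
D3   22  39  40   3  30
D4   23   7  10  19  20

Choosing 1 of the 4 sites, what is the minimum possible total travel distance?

Open {D1}.
  C1→D1 6, C2→D1 17, C3→D1 27, C4→D1 16, C5→D1 8  ⇒ total 74.
Compare {D4}: total 79.
Compare {D2}: total 130.
No size-1 selection does better; minimum is 74.

74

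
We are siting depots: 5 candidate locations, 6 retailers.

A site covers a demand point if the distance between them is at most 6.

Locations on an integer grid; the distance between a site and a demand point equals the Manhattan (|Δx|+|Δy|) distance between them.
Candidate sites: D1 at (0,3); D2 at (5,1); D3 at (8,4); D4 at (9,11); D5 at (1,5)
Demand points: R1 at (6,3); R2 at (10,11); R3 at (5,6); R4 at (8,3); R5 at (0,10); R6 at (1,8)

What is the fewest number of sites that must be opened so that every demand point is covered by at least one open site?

Coverage sets (demand points within 6 of each site):
  D1: {R1, R6}
  D2: {R1, R3, R4}
  D3: {R1, R3, R4}
  D4: {R2}
  D5: {R3, R5, R6}
No 2 sites suffice: every size-2 union leaves at least one demand point uncovered.
But {D2, D4, D5} covers everything, so the minimum is 3.

3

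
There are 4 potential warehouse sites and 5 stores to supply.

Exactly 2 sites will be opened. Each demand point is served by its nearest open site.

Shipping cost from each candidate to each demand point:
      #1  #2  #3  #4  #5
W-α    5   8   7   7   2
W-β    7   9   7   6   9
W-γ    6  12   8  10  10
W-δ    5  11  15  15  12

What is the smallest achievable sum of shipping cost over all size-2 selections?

Open {W-α, W-β}.
  #1→W-α 5, #2→W-α 8, #3→W-α 7, #4→W-β 6, #5→W-α 2  ⇒ total 28.
Compare {W-α, W-γ}: total 29.
Compare {W-α, W-δ}: total 29.
No size-2 selection does better; minimum is 28.

28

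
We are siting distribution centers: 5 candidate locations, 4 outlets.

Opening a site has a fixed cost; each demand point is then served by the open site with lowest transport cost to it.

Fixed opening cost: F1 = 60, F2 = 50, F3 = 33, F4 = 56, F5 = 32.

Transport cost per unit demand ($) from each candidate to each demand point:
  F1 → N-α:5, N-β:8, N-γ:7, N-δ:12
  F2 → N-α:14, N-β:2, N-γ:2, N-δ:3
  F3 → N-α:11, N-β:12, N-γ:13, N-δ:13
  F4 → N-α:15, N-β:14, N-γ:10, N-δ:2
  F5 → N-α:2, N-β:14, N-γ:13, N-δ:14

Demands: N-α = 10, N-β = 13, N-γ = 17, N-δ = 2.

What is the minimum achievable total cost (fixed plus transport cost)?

Open {F2, F5}: assign each demand point to its cheapest open site.
  N-α→F5 10×2=20, N-β→F2 13×2=26, N-γ→F2 17×2=34, N-δ→F2 2×3=6
  transport cost 86, fixed 82 → total 168.
Compare {F2, F3, F5}: transport cost 86 + fixed 115 = 201.
Compare {F2, F4, F5}: transport cost 84 + fixed 138 = 222.
Compare {F1, F2}: transport cost 116 + fixed 110 = 226.
All other subsets cost ≥ 201. Minimum total cost: 168.

168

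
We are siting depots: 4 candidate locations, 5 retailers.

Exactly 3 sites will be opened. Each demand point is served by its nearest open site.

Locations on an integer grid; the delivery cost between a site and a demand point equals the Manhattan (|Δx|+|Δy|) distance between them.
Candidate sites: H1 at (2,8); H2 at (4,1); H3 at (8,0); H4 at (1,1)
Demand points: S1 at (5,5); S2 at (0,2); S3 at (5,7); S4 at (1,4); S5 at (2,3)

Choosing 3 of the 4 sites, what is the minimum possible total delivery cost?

Open {H1, H2, H4}.
  S1→H2 5, S2→H4 2, S3→H1 4, S4→H4 3, S5→H4 3  ⇒ total 17.
Compare {H1, H3, H4}: total 18.
Compare {H2, H3, H4}: total 20.
No size-3 selection does better; minimum is 17.

17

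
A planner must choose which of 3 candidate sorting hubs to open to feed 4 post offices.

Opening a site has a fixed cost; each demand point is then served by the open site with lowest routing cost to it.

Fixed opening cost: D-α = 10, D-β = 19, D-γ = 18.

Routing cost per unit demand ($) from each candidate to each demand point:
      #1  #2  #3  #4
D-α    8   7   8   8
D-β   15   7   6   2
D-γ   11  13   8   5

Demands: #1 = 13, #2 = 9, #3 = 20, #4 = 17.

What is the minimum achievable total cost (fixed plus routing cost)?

350

Open {D-α, D-β}: assign each demand point to its cheapest open site.
  #1→D-α 13×8=104, #2→D-α 9×7=63, #3→D-β 20×6=120, #4→D-β 17×2=34
  routing cost 321, fixed 29 → total 350.
Compare {D-α, D-β, D-γ}: routing cost 321 + fixed 47 = 368.
Compare {D-β, D-γ}: routing cost 360 + fixed 37 = 397.
Compare {D-β}: routing cost 412 + fixed 19 = 431.
All other subsets cost ≥ 368. Minimum total cost: 350.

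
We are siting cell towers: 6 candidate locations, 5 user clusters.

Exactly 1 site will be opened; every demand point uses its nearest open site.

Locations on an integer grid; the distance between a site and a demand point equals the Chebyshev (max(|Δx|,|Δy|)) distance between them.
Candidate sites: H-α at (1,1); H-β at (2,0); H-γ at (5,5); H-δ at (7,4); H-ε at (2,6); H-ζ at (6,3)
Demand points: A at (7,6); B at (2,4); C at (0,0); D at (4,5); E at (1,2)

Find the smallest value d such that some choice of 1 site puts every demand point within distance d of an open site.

5

Open {H-γ}.
  Farthest demand point is C at distance 5 (to H-γ); all others are ≤ 5.
With {H-α} the worst case is 6.
With {H-β} the worst case is 6.
No size-1 selection achieves below 5.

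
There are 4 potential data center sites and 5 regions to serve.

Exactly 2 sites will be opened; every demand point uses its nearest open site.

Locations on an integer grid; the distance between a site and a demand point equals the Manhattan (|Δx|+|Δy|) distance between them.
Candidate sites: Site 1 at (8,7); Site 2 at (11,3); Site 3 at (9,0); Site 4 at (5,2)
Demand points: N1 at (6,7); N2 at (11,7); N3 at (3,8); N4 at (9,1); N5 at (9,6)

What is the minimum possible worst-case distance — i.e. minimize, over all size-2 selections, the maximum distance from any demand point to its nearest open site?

6

Open {Site 1, Site 2}.
  Farthest demand point is N3 at distance 6 (to Site 1); all others are ≤ 6.
With {Site 1, Site 3} the worst case is 6.
With {Site 1, Site 4} the worst case is 6.
No size-2 selection achieves below 6.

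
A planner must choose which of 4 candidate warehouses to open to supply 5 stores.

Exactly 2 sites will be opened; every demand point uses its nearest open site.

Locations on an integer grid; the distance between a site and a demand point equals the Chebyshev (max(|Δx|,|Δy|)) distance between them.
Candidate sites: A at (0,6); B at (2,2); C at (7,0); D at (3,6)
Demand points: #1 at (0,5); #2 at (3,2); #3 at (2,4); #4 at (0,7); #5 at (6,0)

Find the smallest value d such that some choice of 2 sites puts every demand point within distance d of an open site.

4

Open {A, B}.
  Farthest demand point is #5 at distance 4 (to B); all others are ≤ 4.
With {A, C} the worst case is 4.
With {B, D} the worst case is 4.
No size-2 selection achieves below 4.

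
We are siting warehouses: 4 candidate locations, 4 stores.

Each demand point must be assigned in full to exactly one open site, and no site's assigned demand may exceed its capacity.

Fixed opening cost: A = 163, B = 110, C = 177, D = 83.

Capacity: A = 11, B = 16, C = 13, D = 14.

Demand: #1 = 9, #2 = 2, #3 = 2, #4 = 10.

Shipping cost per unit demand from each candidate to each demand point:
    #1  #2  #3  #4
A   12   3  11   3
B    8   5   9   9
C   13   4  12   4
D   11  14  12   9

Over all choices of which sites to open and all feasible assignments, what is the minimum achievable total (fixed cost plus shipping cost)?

383

Open {B, D}; cheapest assignment that respects the capacities:
  B (cap 16, load 13): #1, #2, #3 — cost 9×8 + 2×5 + 2×9 = 100
  D (cap 14, load 10): #4 — cost 10×9 = 90
  Shipping 190, fixed 193 → total 383.
  Any other capacity-feasible assignment to {B, D} ships for at least 190.
Compare {A, B}: its best feasible assignment gives total 403.
Compare {B, C}: its best feasible assignment gives total 425.
Every other set of open sites that can feasibly serve all demand totals ≥ 403 even under its best assignment. Minimum: 383.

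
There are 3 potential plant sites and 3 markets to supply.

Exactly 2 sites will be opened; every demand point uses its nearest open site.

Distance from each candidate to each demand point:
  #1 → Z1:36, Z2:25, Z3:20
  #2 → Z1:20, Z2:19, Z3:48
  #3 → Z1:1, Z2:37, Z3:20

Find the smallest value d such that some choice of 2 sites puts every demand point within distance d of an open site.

Open {#1, #2}.
  Farthest demand point is Z1 at distance 20 (to #2); all others are ≤ 20.
With {#2, #3} the worst case is 20.
With {#1, #3} the worst case is 25.
No size-2 selection achieves below 20.

20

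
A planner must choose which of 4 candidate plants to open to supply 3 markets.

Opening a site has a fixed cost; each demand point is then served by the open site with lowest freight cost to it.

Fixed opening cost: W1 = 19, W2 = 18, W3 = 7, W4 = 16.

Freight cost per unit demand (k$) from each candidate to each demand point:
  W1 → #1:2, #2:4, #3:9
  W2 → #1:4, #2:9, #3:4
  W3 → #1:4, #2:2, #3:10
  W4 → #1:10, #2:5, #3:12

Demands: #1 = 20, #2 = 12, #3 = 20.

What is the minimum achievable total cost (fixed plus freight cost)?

Open {W1, W2, W3}: assign each demand point to its cheapest open site.
  #1→W1 20×2=40, #2→W3 12×2=24, #3→W2 20×4=80
  freight cost 144, fixed 44 → total 188.
Compare {W1, W2, W3, W4}: freight cost 144 + fixed 60 = 204.
Compare {W1, W2}: freight cost 168 + fixed 37 = 205.
Compare {W2, W3}: freight cost 184 + fixed 25 = 209.
All other subsets cost ≥ 204. Minimum total cost: 188.

188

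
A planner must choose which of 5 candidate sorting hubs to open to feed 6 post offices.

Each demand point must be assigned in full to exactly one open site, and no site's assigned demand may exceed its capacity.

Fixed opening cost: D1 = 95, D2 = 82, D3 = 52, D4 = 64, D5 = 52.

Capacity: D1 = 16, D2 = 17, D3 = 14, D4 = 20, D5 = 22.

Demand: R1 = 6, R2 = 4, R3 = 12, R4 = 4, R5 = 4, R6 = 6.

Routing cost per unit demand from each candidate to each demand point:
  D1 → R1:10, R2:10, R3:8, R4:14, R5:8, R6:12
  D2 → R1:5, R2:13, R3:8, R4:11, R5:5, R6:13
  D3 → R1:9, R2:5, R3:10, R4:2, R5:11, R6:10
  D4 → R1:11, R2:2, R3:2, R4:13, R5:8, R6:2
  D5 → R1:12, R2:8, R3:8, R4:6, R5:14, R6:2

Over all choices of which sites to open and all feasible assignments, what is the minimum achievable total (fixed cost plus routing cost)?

288

Open {D4, D5}; cheapest assignment that respects the capacities:
  D4 (cap 20, load 20): R2, R3, R5 — cost 4×2 + 12×2 + 4×8 = 64
  D5 (cap 22, load 16): R1, R4, R6 — cost 6×12 + 4×6 + 6×2 = 108
  Shipping 172, fixed 116 → total 288.
  Any other capacity-feasible assignment to {D4, D5} ships for at least 172.
Compare {D3, D4, D5}: its best feasible assignment gives total 306.
Compare {D2, D3, D4}: its best feasible assignment gives total 312.
Every other set of open sites that can feasibly serve all demand totals ≥ 306 even under its best assignment. Minimum: 288.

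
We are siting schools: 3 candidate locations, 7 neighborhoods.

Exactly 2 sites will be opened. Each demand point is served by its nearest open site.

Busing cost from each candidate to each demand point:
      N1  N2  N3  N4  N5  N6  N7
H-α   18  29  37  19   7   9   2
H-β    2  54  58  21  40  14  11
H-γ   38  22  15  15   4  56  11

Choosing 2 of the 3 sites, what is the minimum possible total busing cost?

83

Open {H-β, H-γ}.
  N1→H-β 2, N2→H-γ 22, N3→H-γ 15, N4→H-γ 15, N5→H-γ 4, N6→H-β 14, N7→H-β 11  ⇒ total 83.
Compare {H-α, H-γ}: total 85.
Compare {H-α, H-β}: total 105.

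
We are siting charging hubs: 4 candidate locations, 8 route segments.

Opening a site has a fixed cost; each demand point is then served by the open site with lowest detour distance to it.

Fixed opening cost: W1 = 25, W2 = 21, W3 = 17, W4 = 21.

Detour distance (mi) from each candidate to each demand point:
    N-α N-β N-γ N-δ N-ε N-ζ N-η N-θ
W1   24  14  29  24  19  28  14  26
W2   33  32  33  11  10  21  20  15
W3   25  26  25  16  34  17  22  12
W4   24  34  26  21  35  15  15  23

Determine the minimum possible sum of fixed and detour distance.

183

Open {W1, W3}: assign each demand point to its cheapest open site.
  N-α→W1 24, N-β→W1 14, N-γ→W3 25, N-δ→W3 16, N-ε→W1 19, N-ζ→W3 17, N-η→W1 14, N-θ→W3 12
  detour distance 141, fixed 42 → total 183.
Compare {W1, W2}: detour distance 138 + fixed 46 = 184.
Compare {W2, W3}: detour distance 146 + fixed 38 = 184.
Compare {W2, W4}: detour distance 148 + fixed 42 = 190.
All other subsets cost ≥ 184. Minimum total cost: 183.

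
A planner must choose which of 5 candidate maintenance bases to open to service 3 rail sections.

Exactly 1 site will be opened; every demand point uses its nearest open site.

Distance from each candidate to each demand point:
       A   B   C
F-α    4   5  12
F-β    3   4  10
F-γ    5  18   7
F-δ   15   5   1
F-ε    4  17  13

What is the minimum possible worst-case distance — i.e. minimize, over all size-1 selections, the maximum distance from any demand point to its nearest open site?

10

Open {F-β}.
  Farthest demand point is C at distance 10 (to F-β); all others are ≤ 10.
With {F-α} the worst case is 12.
With {F-δ} the worst case is 15.
No size-1 selection achieves below 10.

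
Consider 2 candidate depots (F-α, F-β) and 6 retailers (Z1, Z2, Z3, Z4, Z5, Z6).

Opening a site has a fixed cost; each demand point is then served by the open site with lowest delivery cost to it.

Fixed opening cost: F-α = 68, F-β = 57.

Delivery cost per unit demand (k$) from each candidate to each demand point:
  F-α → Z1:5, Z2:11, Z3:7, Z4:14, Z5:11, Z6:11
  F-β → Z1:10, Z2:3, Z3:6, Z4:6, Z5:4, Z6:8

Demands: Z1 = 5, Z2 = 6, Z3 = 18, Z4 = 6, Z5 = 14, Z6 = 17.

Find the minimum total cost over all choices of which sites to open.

461

Open {F-β}: assign each demand point to its cheapest open site.
  Z1→F-β 5×10=50, Z2→F-β 6×3=18, Z3→F-β 18×6=108, Z4→F-β 6×6=36, Z5→F-β 14×4=56, Z6→F-β 17×8=136
  delivery cost 404, fixed 57 → total 461.
Compare {F-α, F-β}: delivery cost 379 + fixed 125 = 504.
Compare {F-α}: delivery cost 642 + fixed 68 = 710.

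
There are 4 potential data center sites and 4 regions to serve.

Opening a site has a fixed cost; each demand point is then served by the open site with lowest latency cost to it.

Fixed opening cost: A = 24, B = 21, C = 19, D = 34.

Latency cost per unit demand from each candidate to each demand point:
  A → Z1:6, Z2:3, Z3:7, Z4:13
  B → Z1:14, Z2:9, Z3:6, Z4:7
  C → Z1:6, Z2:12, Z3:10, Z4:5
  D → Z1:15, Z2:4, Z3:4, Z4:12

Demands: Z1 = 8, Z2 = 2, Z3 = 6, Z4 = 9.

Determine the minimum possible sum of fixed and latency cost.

Open {C, D}: assign each demand point to its cheapest open site.
  Z1→C 8×6=48, Z2→D 2×4=8, Z3→D 6×4=24, Z4→C 9×5=45
  latency cost 125, fixed 53 → total 178.
Compare {A, C}: latency cost 141 + fixed 43 = 184.
Compare {B, C}: latency cost 147 + fixed 40 = 187.
Compare {C}: latency cost 177 + fixed 19 = 196.
All other subsets cost ≥ 184. Minimum total cost: 178.

178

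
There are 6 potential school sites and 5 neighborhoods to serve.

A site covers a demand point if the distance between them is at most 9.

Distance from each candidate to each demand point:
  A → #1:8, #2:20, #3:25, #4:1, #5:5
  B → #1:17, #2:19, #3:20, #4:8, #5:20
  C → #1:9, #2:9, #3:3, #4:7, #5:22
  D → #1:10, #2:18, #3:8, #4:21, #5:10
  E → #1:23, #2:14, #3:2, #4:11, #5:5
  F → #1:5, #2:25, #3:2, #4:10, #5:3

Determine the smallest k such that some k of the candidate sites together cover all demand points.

2

Coverage sets (demand points within 9 of each site):
  A: {#1, #4, #5}
  B: {#4}
  C: {#1, #2, #3, #4}
  D: {#3}
  E: {#3, #5}
  F: {#1, #3, #5}
No single site covers all 5 demand points.
But {A, C} covers everything, so the minimum is 2.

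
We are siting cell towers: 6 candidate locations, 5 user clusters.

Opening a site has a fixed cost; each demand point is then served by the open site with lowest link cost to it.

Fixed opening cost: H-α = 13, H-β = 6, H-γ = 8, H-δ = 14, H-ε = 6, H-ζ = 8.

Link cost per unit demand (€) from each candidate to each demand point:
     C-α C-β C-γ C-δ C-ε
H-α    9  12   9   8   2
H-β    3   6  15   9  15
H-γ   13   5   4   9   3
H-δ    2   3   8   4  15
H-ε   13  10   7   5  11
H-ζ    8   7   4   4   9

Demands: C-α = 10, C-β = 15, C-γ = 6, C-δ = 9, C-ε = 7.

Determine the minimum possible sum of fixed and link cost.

168

Open {H-γ, H-δ}: assign each demand point to its cheapest open site.
  C-α→H-δ 10×2=20, C-β→H-δ 15×3=45, C-γ→H-γ 6×4=24, C-δ→H-δ 9×4=36, C-ε→H-γ 7×3=21
  link cost 146, fixed 22 → total 168.
Compare {H-α, H-γ, H-δ}: link cost 139 + fixed 35 = 174.
Compare {H-α, H-δ, H-ζ}: link cost 139 + fixed 35 = 174.
Compare {H-β, H-γ, H-δ}: link cost 146 + fixed 28 = 174.
All other subsets cost ≥ 174. Minimum total cost: 168.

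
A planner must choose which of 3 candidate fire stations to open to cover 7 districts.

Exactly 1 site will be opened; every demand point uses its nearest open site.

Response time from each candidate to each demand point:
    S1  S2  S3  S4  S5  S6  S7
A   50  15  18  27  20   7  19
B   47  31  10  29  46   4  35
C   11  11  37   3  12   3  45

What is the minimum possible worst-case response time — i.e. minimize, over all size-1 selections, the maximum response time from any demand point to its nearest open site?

45

Open {C}.
  Farthest demand point is S7 at response time 45 (to C); all others are ≤ 45.
With {B} the worst case is 47.
With {A} the worst case is 50.
No size-1 selection achieves below 45.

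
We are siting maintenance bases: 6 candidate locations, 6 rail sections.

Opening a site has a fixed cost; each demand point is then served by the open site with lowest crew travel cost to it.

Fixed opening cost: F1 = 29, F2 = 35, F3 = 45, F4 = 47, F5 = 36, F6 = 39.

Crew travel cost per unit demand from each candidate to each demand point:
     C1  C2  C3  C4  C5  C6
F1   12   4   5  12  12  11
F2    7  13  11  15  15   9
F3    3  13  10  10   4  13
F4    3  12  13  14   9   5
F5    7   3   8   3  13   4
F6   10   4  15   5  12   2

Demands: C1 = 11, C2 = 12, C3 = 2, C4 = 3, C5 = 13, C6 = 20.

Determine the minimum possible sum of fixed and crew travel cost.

Open {F3, F6}: assign each demand point to its cheapest open site.
  C1→F3 11×3=33, C2→F6 12×4=48, C3→F3 2×10=20, C4→F6 3×5=15, C5→F3 13×4=52, C6→F6 20×2=40
  crew travel cost 208, fixed 84 → total 292.
Compare {F3, F5, F6}: crew travel cost 186 + fixed 120 = 306.
Compare {F3, F5}: crew travel cost 226 + fixed 81 = 307.
Compare {F1, F3, F6}: crew travel cost 198 + fixed 113 = 311.
All other subsets cost ≥ 306. Minimum total cost: 292.

292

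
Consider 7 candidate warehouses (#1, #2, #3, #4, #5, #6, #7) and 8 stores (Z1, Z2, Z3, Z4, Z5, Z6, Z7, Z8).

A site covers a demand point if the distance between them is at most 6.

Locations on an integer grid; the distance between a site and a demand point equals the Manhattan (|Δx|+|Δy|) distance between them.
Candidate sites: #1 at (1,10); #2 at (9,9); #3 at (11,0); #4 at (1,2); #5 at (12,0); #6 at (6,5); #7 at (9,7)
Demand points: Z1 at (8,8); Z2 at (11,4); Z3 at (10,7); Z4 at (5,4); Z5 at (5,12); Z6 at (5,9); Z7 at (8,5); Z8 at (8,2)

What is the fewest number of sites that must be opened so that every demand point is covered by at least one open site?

2

Coverage sets (demand points within 6 of each site):
  #1: {Z5, Z6}
  #2: {Z1, Z3, Z6, Z7}
  #3: {Z2, Z8}
  #4: {Z4}
  #5: {Z2, Z8}
  #6: {Z1, Z2, Z3, Z4, Z6, Z7, Z8}
  #7: {Z1, Z2, Z3, Z6, Z7, Z8}
No single site covers all 8 demand points.
But {#1, #6} covers everything, so the minimum is 2.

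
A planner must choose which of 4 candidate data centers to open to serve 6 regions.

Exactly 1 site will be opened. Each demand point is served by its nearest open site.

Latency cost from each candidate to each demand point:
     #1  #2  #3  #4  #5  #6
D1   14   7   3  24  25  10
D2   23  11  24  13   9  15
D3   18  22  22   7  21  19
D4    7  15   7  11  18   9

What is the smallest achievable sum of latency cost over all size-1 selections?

Open {D4}.
  #1→D4 7, #2→D4 15, #3→D4 7, #4→D4 11, #5→D4 18, #6→D4 9  ⇒ total 67.
Compare {D1}: total 83.
Compare {D2}: total 95.
No size-1 selection does better; minimum is 67.

67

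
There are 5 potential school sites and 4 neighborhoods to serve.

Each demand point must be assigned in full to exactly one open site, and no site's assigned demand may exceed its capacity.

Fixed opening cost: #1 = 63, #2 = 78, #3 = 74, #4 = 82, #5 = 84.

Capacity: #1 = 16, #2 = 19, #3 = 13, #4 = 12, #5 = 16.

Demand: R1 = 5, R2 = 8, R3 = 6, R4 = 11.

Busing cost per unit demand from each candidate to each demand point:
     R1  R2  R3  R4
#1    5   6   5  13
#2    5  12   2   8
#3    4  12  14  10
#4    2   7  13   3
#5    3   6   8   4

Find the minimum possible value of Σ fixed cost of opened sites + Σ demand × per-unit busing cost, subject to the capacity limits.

284

Open {#1, #5}; cheapest assignment that respects the capacities:
  #1 (cap 16, load 14): R2, R3 — cost 8×6 + 6×5 = 78
  #5 (cap 16, load 16): R1, R4 — cost 5×3 + 11×4 = 59
  Shipping 137, fixed 147 → total 284.
  Any other capacity-feasible assignment to {#1, #5} ships for at least 137.
Compare {#1, #2}: its best feasible assignment gives total 314.
Compare {#2, #5}: its best feasible assignment gives total 325.
Every other set of open sites that can feasibly serve all demand totals ≥ 314 even under its best assignment. Minimum: 284.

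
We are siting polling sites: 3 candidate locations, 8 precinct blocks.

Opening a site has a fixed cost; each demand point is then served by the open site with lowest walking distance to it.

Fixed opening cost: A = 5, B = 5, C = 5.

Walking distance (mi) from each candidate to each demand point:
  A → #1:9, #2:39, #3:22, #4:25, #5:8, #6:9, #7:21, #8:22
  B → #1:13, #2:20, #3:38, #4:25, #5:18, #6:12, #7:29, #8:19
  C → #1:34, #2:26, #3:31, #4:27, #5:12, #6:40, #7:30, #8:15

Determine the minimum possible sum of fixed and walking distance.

Open {A, B}: assign each demand point to its cheapest open site.
  #1→A 9, #2→B 20, #3→A 22, #4→A 25, #5→A 8, #6→A 9, #7→A 21, #8→B 19
  walking distance 133, fixed 10 → total 143.
Compare {A, B, C}: walking distance 129 + fixed 15 = 144.
Compare {A, C}: walking distance 135 + fixed 10 = 145.
Compare {A}: walking distance 155 + fixed 5 = 160.
All other subsets cost ≥ 144. Minimum total cost: 143.

143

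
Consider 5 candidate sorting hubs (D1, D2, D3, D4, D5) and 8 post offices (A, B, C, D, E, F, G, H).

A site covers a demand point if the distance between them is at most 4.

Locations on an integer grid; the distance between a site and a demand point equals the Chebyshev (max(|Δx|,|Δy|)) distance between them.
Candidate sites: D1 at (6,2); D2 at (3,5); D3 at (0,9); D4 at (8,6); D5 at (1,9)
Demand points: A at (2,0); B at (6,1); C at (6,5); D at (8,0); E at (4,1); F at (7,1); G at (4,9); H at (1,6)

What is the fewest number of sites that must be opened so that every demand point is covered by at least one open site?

2

Coverage sets (demand points within 4 of each site):
  D1: {A, B, C, D, E, F}
  D2: {B, C, E, F, G, H}
  D3: {G, H}
  D4: {C, G}
  D5: {G, H}
No single site covers all 8 demand points.
But {D1, D2} covers everything, so the minimum is 2.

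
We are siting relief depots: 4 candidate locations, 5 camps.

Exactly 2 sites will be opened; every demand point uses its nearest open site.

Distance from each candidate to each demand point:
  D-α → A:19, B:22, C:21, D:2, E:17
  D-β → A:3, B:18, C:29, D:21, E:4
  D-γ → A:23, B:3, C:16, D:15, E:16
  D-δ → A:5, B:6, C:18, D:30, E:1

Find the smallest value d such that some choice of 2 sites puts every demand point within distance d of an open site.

16

Open {D-β, D-γ}.
  Farthest demand point is C at distance 16 (to D-γ); all others are ≤ 16.
With {D-γ, D-δ} the worst case is 16.
With {D-α, D-δ} the worst case is 18.
No size-2 selection achieves below 16.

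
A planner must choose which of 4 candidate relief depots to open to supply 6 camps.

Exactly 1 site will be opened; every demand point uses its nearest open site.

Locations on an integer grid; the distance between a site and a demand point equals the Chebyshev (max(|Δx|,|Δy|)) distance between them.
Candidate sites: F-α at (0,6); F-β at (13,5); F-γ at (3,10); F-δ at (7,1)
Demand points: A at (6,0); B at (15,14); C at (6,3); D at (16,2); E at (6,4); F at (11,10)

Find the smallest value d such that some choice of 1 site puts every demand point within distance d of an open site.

9

Open {F-β}.
  Farthest demand point is B at distance 9 (to F-β); all others are ≤ 9.
With {F-γ} the worst case is 13.
With {F-δ} the worst case is 13.
No size-1 selection achieves below 9.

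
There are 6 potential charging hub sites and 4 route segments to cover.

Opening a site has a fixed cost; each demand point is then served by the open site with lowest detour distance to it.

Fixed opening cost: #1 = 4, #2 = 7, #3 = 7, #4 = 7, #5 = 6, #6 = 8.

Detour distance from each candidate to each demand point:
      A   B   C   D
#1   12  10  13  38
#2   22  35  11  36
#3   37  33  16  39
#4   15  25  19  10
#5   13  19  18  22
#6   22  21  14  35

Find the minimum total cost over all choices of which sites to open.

56

Open {#1, #4}: assign each demand point to its cheapest open site.
  A→#1 12, B→#1 10, C→#1 13, D→#4 10
  detour distance 45, fixed 11 → total 56.
Compare {#1, #2, #4}: detour distance 43 + fixed 18 = 61.
Compare {#1, #4, #5}: detour distance 45 + fixed 17 = 62.
Compare {#1, #3, #4}: detour distance 45 + fixed 18 = 63.
All other subsets cost ≥ 61. Minimum total cost: 56.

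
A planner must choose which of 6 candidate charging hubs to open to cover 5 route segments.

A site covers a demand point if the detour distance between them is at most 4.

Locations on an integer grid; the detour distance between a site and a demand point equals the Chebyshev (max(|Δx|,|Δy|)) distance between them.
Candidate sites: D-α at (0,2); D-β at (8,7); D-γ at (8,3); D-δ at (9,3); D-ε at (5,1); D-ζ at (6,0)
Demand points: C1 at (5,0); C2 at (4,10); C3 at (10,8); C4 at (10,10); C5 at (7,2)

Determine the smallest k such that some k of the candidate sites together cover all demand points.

Coverage sets (demand points within 4 of each site):
  D-α: {}
  D-β: {C2, C3, C4}
  D-γ: {C1, C5}
  D-δ: {C1, C5}
  D-ε: {C1, C5}
  D-ζ: {C1, C5}
No single site covers all 5 demand points.
But {D-β, D-γ} covers everything, so the minimum is 2.

2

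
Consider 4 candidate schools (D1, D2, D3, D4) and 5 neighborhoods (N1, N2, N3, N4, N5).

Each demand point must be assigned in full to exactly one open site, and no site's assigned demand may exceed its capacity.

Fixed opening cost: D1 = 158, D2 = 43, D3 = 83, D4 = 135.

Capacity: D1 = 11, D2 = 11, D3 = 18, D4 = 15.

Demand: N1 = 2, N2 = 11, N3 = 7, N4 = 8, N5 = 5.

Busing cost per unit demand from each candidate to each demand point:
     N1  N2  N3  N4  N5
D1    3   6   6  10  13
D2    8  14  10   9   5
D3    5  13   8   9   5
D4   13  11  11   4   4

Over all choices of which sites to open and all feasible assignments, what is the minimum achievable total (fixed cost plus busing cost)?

Open {D3, D4}; cheapest assignment that respects the capacities:
  D3 (cap 18, load 18): N2, N3 — cost 11×13 + 7×8 = 199
  D4 (cap 15, load 15): N1, N4, N5 — cost 2×13 + 8×4 + 5×4 = 78
  Shipping 277, fixed 218 → total 495.
  Any other capacity-feasible assignment to {D3, D4} ships for at least 277.
Compare {D1, D2, D3}: its best feasible assignment gives total 513.
Compare {D2, D3, D4}: its best feasible assignment gives total 528.
Every other set of open sites that can feasibly serve all demand totals ≥ 513 even under its best assignment. Minimum: 495.

495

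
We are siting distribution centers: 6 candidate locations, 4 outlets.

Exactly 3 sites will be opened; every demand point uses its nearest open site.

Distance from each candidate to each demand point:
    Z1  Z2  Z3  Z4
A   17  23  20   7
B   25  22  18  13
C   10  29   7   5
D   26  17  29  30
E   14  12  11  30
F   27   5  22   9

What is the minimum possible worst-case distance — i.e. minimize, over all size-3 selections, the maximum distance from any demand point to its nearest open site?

10

Open {A, C, F}.
  Farthest demand point is Z1 at distance 10 (to C); all others are ≤ 10.
With {B, C, F} the worst case is 10.
With {C, D, F} the worst case is 10.
No size-3 selection achieves below 10.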